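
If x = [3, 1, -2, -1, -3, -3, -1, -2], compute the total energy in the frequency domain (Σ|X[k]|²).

Parseval: Σ|x[n]|² = (1/N)Σ|X[k]|², so Σ|X[k]|² = N·Σ|x[n]|² = 8·38.0000

Σ|X[k]|² = N·Σ|x[n]|² = 8·38.0000 = 304.0000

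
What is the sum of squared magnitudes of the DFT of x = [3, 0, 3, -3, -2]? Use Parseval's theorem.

Parseval: Σ|x[n]|² = (1/N)Σ|X[k]|², so Σ|X[k]|² = N·Σ|x[n]|² = 5·31.0000

Σ|X[k]|² = N·Σ|x[n]|² = 5·31.0000 = 155.0000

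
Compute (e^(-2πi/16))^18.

Since ω_16^16 = 1, powers reduce modulo 16.
18 mod 16 = 2
So ω_16^18 = ω_16^2 = e^(-2πi·2/16)

ω_16^18 = ω_16^2 = 0.7071-0.7071i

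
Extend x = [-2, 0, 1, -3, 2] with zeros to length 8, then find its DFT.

Original 5-point DFT: [-2, 0.2361-0.4490i, -4.2361+4.9798i, -4.2361-4.9798i, 0.2361+0.4490i]
Zero-padded 8-point DFT provides frequency interpolation.

DFT_8([x, 0, ...]) = [-2, -1.8787+1.1213i, -1-3i, -6.1213+3.1213i, 4, -6.1213-3.1213i, -1+3i, -1.8787-1.1213i]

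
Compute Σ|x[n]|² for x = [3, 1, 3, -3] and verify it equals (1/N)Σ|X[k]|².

Time domain:
Σ|x[n]|² = |3|² + |1|² + |3|² + |-3|² = 28.0000

Frequency domain:
(1/4)Σ|X[k]|² = (1/4)(|4|² + |-4i|² + |8|² + |4i|²) = (1/4)·112.0000 = 28.0000

Both sides agree, confirming Parseval's theorem.

Σ|x[n]|² = (1/N)Σ|X[k]|² = 28.0000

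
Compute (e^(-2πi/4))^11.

Since ω_4^4 = 1, powers reduce modulo 4.
11 mod 4 = 3
So ω_4^11 = ω_4^3 = e^(-2πi·3/4)

ω_4^11 = ω_4^3 = 1i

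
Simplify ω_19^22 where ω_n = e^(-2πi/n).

Since ω_19^19 = 1, powers reduce modulo 19.
22 mod 19 = 3
So ω_19^22 = ω_19^3 = e^(-2πi·3/19)

ω_19^22 = ω_19^3 = 0.5469-0.8372i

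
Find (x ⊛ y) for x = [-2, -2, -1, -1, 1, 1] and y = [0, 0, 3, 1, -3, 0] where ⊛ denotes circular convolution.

(x ⊛ y)[n] = Σ(m=0 to 5) x[m] · y[(n-m) mod 6]

Computing each output sample:
(x ⊛ y)[0] = 5
(x ⊛ y)[1] = 7
(x ⊛ y)[2] = -8
(x ⊛ y)[3] = -11
(x ⊛ y)[4] = 1
(x ⊛ y)[5] = 2

x ⊛ y = [5, 7, -8, -11, 1, 2]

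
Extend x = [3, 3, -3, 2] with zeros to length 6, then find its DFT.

Original 4-point DFT: [5, 6-1i, -5, 6+1i]
Zero-padded 6-point DFT provides frequency interpolation.

DFT_6([x, 0, ...]) = [5, 4, 5.0000-5.1962i, -5, 5.0000+5.1962i, 4]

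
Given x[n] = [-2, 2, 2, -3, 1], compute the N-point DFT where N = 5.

X[k] = Σ(n=0 to 4) x[n] · ω_5^(nk)
where ω_5 = e^(-2πi/5)

Computing each X[k]:
X[0] = 0
X[1] = -0.2639-3.8900i
X[2] = -4.7361+4.1675i
X[3] = -4.7361-4.1675i
X[4] = -0.2639+3.8900i

X = [0, -0.2639-3.8900i, -4.7361+4.1675i, -4.7361-4.1675i, -0.2639+3.8900i]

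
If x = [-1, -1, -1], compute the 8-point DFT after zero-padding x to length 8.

Original 3-point DFT: [-3, 0, 0]
Zero-padded 8-point DFT provides frequency interpolation.

DFT_8([x, 0, ...]) = [-3, -1.7071+1.7071i, 1i, -0.2929-0.2929i, -1, -0.2929+0.2929i, -1i, -1.7071-1.7071i]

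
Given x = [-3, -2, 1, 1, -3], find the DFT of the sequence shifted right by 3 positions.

Time shift by 3: X_shifted[k] = ω_5^(3k) · X[k]
Shifted x = [1, 1, -3, -3, -2]

DFT(x[n-3]) = [-6, 5.5451-2.8532i, -0.0451-1.7634i, -0.0451+1.7634i, 5.5451+2.8532i]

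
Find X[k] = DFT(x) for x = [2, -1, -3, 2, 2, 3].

X[k] = Σ(n=0 to 5) x[n] · ω_6^(nk)
where ω_6 = e^(-2πi/6)

Computing each X[k]:
X[0] = 5
X[1] = 1.5000+7.7942i
X[2] = 3.5000-0.8660i
X[3] = -3
X[4] = 3.5000+0.8660i
X[5] = 1.5000-7.7942i

X = [5, 1.5000+7.7942i, 3.5000-0.8660i, -3, 3.5000+0.8660i, 1.5000-7.7942i]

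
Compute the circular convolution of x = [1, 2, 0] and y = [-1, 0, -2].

(x ⊛ y)[n] = Σ(m=0 to 2) x[m] · y[(n-m) mod 3]

Computing each output sample:
(x ⊛ y)[0] = -5
(x ⊛ y)[1] = -2
(x ⊛ y)[2] = -2

x ⊛ y = [-5, -2, -2]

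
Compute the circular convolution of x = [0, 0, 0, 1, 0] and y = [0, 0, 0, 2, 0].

(x ⊛ y)[n] = Σ(m=0 to 4) x[m] · y[(n-m) mod 5]

Computing each output sample:
(x ⊛ y)[0] = 0
(x ⊛ y)[1] = 2
(x ⊛ y)[2] = 0
(x ⊛ y)[3] = 0
(x ⊛ y)[4] = 0

x ⊛ y = [0, 2, 0, 0, 0]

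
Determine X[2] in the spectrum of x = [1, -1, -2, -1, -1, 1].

X[2] = Σ(n=0 to 5) x[n] · ω_6^(2n) where ω_6 = e^(-2πi/6)
= (1)·ω_6^0 + (-1)·ω_6^2 + (-2)·ω_6^4 + (-1)·ω_6^6 + (-1)·ω_6^8 + (1)·ω_6^10

X[2] = 1.5000+0.8660i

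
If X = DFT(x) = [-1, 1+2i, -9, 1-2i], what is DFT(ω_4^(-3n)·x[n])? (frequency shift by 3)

Modulation property: DFT(ω_4^(-3n)·x[n]) = X[(k-3) mod 4], so circularly shift X by 3 positions.

X[k-3] = [1+2i, -9, 1-2i, -1]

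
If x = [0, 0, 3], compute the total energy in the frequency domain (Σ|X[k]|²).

Parseval: Σ|x[n]|² = (1/N)Σ|X[k]|², so Σ|X[k]|² = N·Σ|x[n]|² = 3·9.0000

Σ|X[k]|² = N·Σ|x[n]|² = 3·9.0000 = 27.0000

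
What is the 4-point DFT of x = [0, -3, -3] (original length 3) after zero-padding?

Original 3-point DFT: [-6, 3, 3]
Zero-padded 4-point DFT provides frequency interpolation.

DFT_4([x, 0, ...]) = [-6, 3+3i, 0, 3-3i]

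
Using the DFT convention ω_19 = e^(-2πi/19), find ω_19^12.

ω_19^12 = e^(-2πi·12/19)
= cos(-2π·12/19) + i·sin(-2π·12/19)
= cos(-24π/19) + i·sin(-24π/19)

ω_19^12 = cos(-24π/19) + i·sin(-24π/19) = -0.6773+0.7357i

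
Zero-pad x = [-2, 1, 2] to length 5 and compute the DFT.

Original 3-point DFT: [1, -3.5000+0.8660i, -3.5000-0.8660i]
Zero-padded 5-point DFT provides frequency interpolation.

DFT_5([x, 0, ...]) = [1, -3.3090-2.1266i, -2.1910+1.3143i, -2.1910-1.3143i, -3.3090+2.1266i]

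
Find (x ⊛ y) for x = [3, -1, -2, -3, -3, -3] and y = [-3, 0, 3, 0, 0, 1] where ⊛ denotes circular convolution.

(x ⊛ y)[n] = Σ(m=0 to 5) x[m] · y[(n-m) mod 6]

Computing each output sample:
(x ⊛ y)[0] = -19
(x ⊛ y)[1] = -8
(x ⊛ y)[2] = 12
(x ⊛ y)[3] = 3
(x ⊛ y)[4] = 0
(x ⊛ y)[5] = 3

x ⊛ y = [-19, -8, 12, 3, 0, 3]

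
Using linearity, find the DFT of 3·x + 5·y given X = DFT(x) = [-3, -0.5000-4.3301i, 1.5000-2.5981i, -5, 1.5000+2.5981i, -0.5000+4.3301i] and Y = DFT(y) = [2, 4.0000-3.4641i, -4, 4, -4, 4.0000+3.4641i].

By linearity: DFT(3x + 5y) = 3·DFT(x) + 5·DFT(y)
= 3·[-3, -0.5000-4.3301i, 1.5000-2.5981i, -5, 1.5000+2.5981i, -0.5000+4.3301i] + 5·[2, 4.0000-3.4641i, -4, 4, -4, 4.0000+3.4641i]

Computing element-wise:
Z[0] = 3·(-3) + 5·(2) = 1
Z[1] = 3·(-0.5000-4.3301i) + 5·(4.0000-3.4641i) = 18.5000-30.3108i
Z[2] = 3·(1.5000-2.5981i) + 5·(-4) = -15.5000-7.7943i
Z[3] = 3·(-5) + 5·(4) = 5
Z[4] = 3·(1.5000+2.5981i) + 5·(-4) = -15.5000+7.7943i
Z[5] = 3·(-0.5000+4.3301i) + 5·(4.0000+3.4641i) = 18.5000+30.3108i

DFT(3x + 5y) = 3·X + 5·Y = [1, 18.5000-30.3108i, -15.5000-7.7943i, 5, -15.5000+7.7943i, 18.5000+30.3108i]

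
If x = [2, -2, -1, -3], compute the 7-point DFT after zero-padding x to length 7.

Original 4-point DFT: [-4, 3-1i, 6, 3+1i]
Zero-padded 7-point DFT provides frequency interpolation.

DFT_7([x, 0, ...]) = [-4, 3.6784+3.8402i, 1.4755-0.8295i, 3.8460+3.0107i, 3.8460-3.0107i, 1.4755+0.8295i, 3.6784-3.8402i]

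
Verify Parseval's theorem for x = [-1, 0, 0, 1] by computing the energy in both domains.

Time domain:
Σ|x[n]|² = |-1|² + |0|² + |0|² + |1|² = 2.0000

Frequency domain:
(1/4)Σ|X[k]|² = (1/4)(|0|² + |-1+1i|² + |-2|² + |-1-1i|²) = (1/4)·8.0000 = 2.0000

Both sides agree, confirming Parseval's theorem.

Σ|x[n]|² = (1/N)Σ|X[k]|² = 2.0000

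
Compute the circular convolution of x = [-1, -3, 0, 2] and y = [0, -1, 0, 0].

(x ⊛ y)[n] = Σ(m=0 to 3) x[m] · y[(n-m) mod 4]

Computing each output sample:
(x ⊛ y)[0] = -2
(x ⊛ y)[1] = 1
(x ⊛ y)[2] = 3
(x ⊛ y)[3] = 0

x ⊛ y = [-2, 1, 3, 0]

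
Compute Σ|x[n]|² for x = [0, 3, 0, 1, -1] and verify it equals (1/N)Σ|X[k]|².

Time domain:
Σ|x[n]|² = |0|² + |3|² + |0|² + |1|² + |-1|² = 11.0000

Frequency domain:
(1/5)Σ|X[k]|² = (1/5)(|3|² + |-0.1910-3.2164i|² + |-1.3090-3.3022i|² + |-1.3090+3.3022i|² + |-0.1910+3.2164i|²) = (1/5)·55.0000 = 11.0000

Both sides agree, confirming Parseval's theorem.

Σ|x[n]|² = (1/N)Σ|X[k]|² = 11.0000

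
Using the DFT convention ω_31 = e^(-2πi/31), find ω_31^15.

ω_31^15 = e^(-2πi·15/31)
= cos(-2π·15/31) + i·sin(-2π·15/31)
= cos(-30π/31) + i·sin(-30π/31)

ω_31^15 = cos(-30π/31) + i·sin(-30π/31) = -0.9949-0.1012i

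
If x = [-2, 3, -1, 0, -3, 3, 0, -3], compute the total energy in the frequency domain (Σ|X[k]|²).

Parseval: Σ|x[n]|² = (1/N)Σ|X[k]|², so Σ|X[k]|² = N·Σ|x[n]|² = 8·41.0000

Σ|X[k]|² = N·Σ|x[n]|² = 8·41.0000 = 328.0000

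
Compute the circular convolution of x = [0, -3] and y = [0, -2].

(x ⊛ y)[n] = Σ(m=0 to 1) x[m] · y[(n-m) mod 2]

Computing each output sample:
(x ⊛ y)[0] = 6
(x ⊛ y)[1] = 0

x ⊛ y = [6, 0]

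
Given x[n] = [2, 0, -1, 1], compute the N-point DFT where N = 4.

X[k] = Σ(n=0 to 3) x[n] · ω_4^(nk)
where ω_4 = e^(-2πi/4)

Computing each X[k]:
X[0] = 2
X[1] = 3+1i
X[2] = 0
X[3] = 3-1i

X = [2, 3+1i, 0, 3-1i]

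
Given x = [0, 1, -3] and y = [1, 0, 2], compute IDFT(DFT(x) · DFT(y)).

(x ⊛ y)[n] = Σ(m=0 to 2) x[m] · y[(n-m) mod 3]

Computing each output sample:
(x ⊛ y)[0] = 2
(x ⊛ y)[1] = -5
(x ⊛ y)[2] = -3

x ⊛ y = [2, -5, -3]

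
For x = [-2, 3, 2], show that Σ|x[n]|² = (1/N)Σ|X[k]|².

Time domain:
Σ|x[n]|² = |-2|² + |3|² + |2|² = 17.0000

Frequency domain:
(1/3)Σ|X[k]|² = (1/3)(|3|² + |-4.5000-0.8660i|² + |-4.5000+0.8660i|²) = (1/3)·51.0000 = 17.0000

Both sides agree, confirming Parseval's theorem.

Σ|x[n]|² = (1/N)Σ|X[k]|² = 17.0000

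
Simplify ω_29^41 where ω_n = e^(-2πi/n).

Since ω_29^29 = 1, powers reduce modulo 29.
41 mod 29 = 12
So ω_29^41 = ω_29^12 = e^(-2πi·12/29)

ω_29^41 = ω_29^12 = -0.8569-0.5156i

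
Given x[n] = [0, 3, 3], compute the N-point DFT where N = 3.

X[k] = Σ(n=0 to 2) x[n] · ω_3^(nk)
where ω_3 = e^(-2πi/3)

Computing each X[k]:
X[0] = 6
X[1] = -3
X[2] = -3

X = [6, -3, -3]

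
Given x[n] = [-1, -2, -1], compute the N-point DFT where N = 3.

X[k] = Σ(n=0 to 2) x[n] · ω_3^(nk)
where ω_3 = e^(-2πi/3)

Computing each X[k]:
X[0] = -4
X[1] = 0.5000+0.8660i
X[2] = 0.5000-0.8660i

X = [-4, 0.5000+0.8660i, 0.5000-0.8660i]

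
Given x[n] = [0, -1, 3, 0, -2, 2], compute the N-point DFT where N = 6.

X[k] = Σ(n=0 to 5) x[n] · ω_6^(nk)
where ω_6 = e^(-2πi/6)

Computing each X[k]:
X[0] = 2
X[1] = -1.7321i
X[2] = -1.0000+6.9282i
X[3] = 0
X[4] = -1.0000-6.9282i
X[5] = 1.7321i

X = [2, -1.7321i, -1.0000+6.9282i, 0, -1.0000-6.9282i, 1.7321i]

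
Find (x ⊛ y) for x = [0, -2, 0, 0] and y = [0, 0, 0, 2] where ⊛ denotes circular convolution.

(x ⊛ y)[n] = Σ(m=0 to 3) x[m] · y[(n-m) mod 4]

Computing each output sample:
(x ⊛ y)[0] = -4
(x ⊛ y)[1] = 0
(x ⊛ y)[2] = 0
(x ⊛ y)[3] = 0

x ⊛ y = [-4, 0, 0, 0]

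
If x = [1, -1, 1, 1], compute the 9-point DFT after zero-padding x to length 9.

Original 4-point DFT: [2, 2i, 2, -2i]
Zero-padded 9-point DFT provides frequency interpolation.

DFT_9([x, 0, ...]) = [2, -0.0924-1.2080i, -0.6133+1.5088i, 2.0000+1.7321i, 2.2057+0.1188i, 2.2057-0.1188i, 2.0000-1.7321i, -0.6133-1.5088i, -0.0924+1.2080i]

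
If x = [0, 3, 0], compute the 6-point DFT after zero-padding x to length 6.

Original 3-point DFT: [3, -1.5000-2.5981i, -1.5000+2.5981i]
Zero-padded 6-point DFT provides frequency interpolation.

DFT_6([x, 0, ...]) = [3, 1.5000-2.5981i, -1.5000-2.5981i, -3, -1.5000+2.5981i, 1.5000+2.5981i]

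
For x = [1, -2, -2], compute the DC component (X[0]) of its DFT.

X[0] = Σ(n=0 to 2) x[n] · ω_3^0 = Σ x[n]
= (1) + (-2) + (-2)

X[0] = -3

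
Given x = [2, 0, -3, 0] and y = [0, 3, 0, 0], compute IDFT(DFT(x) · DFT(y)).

(x ⊛ y)[n] = Σ(m=0 to 3) x[m] · y[(n-m) mod 4]

Computing each output sample:
(x ⊛ y)[0] = 0
(x ⊛ y)[1] = 6
(x ⊛ y)[2] = 0
(x ⊛ y)[3] = -9

x ⊛ y = [0, 6, 0, -9]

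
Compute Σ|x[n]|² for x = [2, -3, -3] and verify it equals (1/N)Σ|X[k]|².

Time domain:
Σ|x[n]|² = |2|² + |-3|² + |-3|² = 22.0000

Frequency domain:
(1/3)Σ|X[k]|² = (1/3)(|-4|² + |5|² + |5|²) = (1/3)·66.0000 = 22.0000

Both sides agree, confirming Parseval's theorem.

Σ|x[n]|² = (1/N)Σ|X[k]|² = 22.0000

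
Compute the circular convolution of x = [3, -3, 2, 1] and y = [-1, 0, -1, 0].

(x ⊛ y)[n] = Σ(m=0 to 3) x[m] · y[(n-m) mod 4]

Computing each output sample:
(x ⊛ y)[0] = -5
(x ⊛ y)[1] = 2
(x ⊛ y)[2] = -5
(x ⊛ y)[3] = 2

x ⊛ y = [-5, 2, -5, 2]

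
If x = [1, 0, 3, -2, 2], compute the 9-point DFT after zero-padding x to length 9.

Original 5-point DFT: [4, 0.8090-1.0368i, -0.3090+5.9309i, -0.3090-5.9309i, 0.8090+1.0368i]
Zero-padded 9-point DFT provides frequency interpolation.

DFT_9([x, 0, ...]) = [4, 0.6416-1.9064i, 0.7130-1.4725i, -3.5000+0.8660i, 4.6454+5.6300i, 4.6454-5.6300i, -3.5000-0.8660i, 0.7130+1.4725i, 0.6416+1.9064i]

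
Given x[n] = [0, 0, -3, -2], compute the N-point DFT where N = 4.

X[k] = Σ(n=0 to 3) x[n] · ω_4^(nk)
where ω_4 = e^(-2πi/4)

Computing each X[k]:
X[0] = -5
X[1] = 3-2i
X[2] = -1
X[3] = 3+2i

X = [-5, 3-2i, -1, 3+2i]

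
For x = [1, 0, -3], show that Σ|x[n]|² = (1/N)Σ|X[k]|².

Time domain:
Σ|x[n]|² = |1|² + |0|² + |-3|² = 10.0000

Frequency domain:
(1/3)Σ|X[k]|² = (1/3)(|-2|² + |2.5000-2.5981i|² + |2.5000+2.5981i|²) = (1/3)·30.0000 = 10.0000

Both sides agree, confirming Parseval's theorem.

Σ|x[n]|² = (1/N)Σ|X[k]|² = 10.0000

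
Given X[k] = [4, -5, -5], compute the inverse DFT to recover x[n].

x[n] = (1/3) Σ(k=0 to 2) X[k] · e^(2πikn/3)

Computing each x[n]:
x[0] = -2
x[1] = 3
x[2] = 3

x = [-2, 3, 3]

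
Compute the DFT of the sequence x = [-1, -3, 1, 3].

X[k] = Σ(n=0 to 3) x[n] · ω_4^(nk)
where ω_4 = e^(-2πi/4)

Computing each X[k]:
X[0] = 0
X[1] = -2+6i
X[2] = 0
X[3] = -2-6i

X = [0, -2+6i, 0, -2-6i]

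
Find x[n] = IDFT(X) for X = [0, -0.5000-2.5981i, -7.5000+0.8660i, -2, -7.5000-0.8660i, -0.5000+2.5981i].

x[n] = (1/6) Σ(k=0 to 5) X[k] · e^(2πikn/6)

Computing each x[n]:
x[0] = -3
x[1] = 2
x[2] = 2
x[3] = -2
x[4] = 0
x[5] = 1

x = [-3, 2, 2, -2, 0, 1]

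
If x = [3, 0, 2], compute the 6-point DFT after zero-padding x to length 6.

Original 3-point DFT: [5, 2.0000+1.7321i, 2.0000-1.7321i]
Zero-padded 6-point DFT provides frequency interpolation.

DFT_6([x, 0, ...]) = [5, 2.0000-1.7321i, 2.0000+1.7321i, 5, 2.0000-1.7321i, 2.0000+1.7321i]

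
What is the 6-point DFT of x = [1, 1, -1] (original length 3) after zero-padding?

Original 3-point DFT: [1, 1.0000-1.7321i, 1.0000+1.7321i]
Zero-padded 6-point DFT provides frequency interpolation.

DFT_6([x, 0, ...]) = [1, 2, 1.0000-1.7321i, -1, 1.0000+1.7321i, 2]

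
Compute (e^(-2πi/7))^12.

Since ω_7^7 = 1, powers reduce modulo 7.
12 mod 7 = 5
So ω_7^12 = ω_7^5 = e^(-2πi·5/7)

ω_7^12 = ω_7^5 = -0.2225+0.9749i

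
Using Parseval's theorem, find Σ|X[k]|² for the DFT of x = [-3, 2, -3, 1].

Parseval: Σ|x[n]|² = (1/N)Σ|X[k]|², so Σ|X[k]|² = N·Σ|x[n]|² = 4·23.0000

Σ|X[k]|² = N·Σ|x[n]|² = 4·23.0000 = 92.0000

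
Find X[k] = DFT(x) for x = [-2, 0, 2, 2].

X[k] = Σ(n=0 to 3) x[n] · ω_4^(nk)
where ω_4 = e^(-2πi/4)

Computing each X[k]:
X[0] = 2
X[1] = -4+2i
X[2] = -2
X[3] = -4-2i

X = [2, -4+2i, -2, -4-2i]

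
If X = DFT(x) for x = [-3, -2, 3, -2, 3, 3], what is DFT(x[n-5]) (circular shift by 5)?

Time shift by 5: X_shifted[k] = ω_6^(5k) · X[k]
Shifted x = [-2, 3, -2, 3, 3, -3]

DFT(x[n-5]) = [2, -5.5000-0.8660i, 0.5000-9.5263i, -4, 0.5000+9.5263i, -5.5000+0.8660i]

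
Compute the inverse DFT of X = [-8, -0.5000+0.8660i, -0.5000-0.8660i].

x[n] = (1/3) Σ(k=0 to 2) X[k] · e^(2πikn/3)

Computing each x[n]:
x[0] = -3
x[1] = -3
x[2] = -2

x = [-3, -3, -2]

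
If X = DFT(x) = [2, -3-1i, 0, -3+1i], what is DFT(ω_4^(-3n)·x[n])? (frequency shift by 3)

Modulation property: DFT(ω_4^(-3n)·x[n]) = X[(k-3) mod 4], so circularly shift X by 3 positions.

X[k-3] = [-3-1i, 0, -3+1i, 2]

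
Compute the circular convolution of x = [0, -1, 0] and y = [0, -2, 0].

(x ⊛ y)[n] = Σ(m=0 to 2) x[m] · y[(n-m) mod 3]

Computing each output sample:
(x ⊛ y)[0] = 0
(x ⊛ y)[1] = 0
(x ⊛ y)[2] = 2

x ⊛ y = [0, 0, 2]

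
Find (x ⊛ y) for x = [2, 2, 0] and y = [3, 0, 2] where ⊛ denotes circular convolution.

(x ⊛ y)[n] = Σ(m=0 to 2) x[m] · y[(n-m) mod 3]

Computing each output sample:
(x ⊛ y)[0] = 10
(x ⊛ y)[1] = 6
(x ⊛ y)[2] = 4

x ⊛ y = [10, 6, 4]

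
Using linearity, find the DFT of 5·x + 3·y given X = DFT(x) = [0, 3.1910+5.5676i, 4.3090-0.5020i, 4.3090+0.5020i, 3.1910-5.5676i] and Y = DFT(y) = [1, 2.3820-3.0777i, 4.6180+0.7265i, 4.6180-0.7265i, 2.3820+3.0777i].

By linearity: DFT(5x + 3y) = 5·DFT(x) + 3·DFT(y)
= 5·[0, 3.1910+5.5676i, 4.3090-0.5020i, 4.3090+0.5020i, 3.1910-5.5676i] + 3·[1, 2.3820-3.0777i, 4.6180+0.7265i, 4.6180-0.7265i, 2.3820+3.0777i]

Computing element-wise:
Z[0] = 5·(0) + 3·(1) = 3
Z[1] = 5·(3.1910+5.5676i) + 3·(2.3820-3.0777i) = 23.1010+18.6049i
Z[2] = 5·(4.3090-0.5020i) + 3·(4.6180+0.7265i) = 35.3990-0.3305i
Z[3] = 5·(4.3090+0.5020i) + 3·(4.6180-0.7265i) = 35.3990+0.3305i
Z[4] = 5·(3.1910-5.5676i) + 3·(2.3820+3.0777i) = 23.1010-18.6049i

DFT(5x + 3y) = 5·X + 3·Y = [3, 23.1010+18.6049i, 35.3990-0.3305i, 35.3990+0.3305i, 23.1010-18.6049i]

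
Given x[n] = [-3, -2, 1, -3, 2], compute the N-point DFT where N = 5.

X[k] = Σ(n=0 to 4) x[n] · ω_5^(nk)
where ω_5 = e^(-2πi/5)

Computing each X[k]:
X[0] = -5
X[1] = -1.3820+1.4531i
X[2] = -3.6180+6.1554i
X[3] = -3.6180-6.1554i
X[4] = -1.3820-1.4531i

X = [-5, -1.3820+1.4531i, -3.6180+6.1554i, -3.6180-6.1554i, -1.3820-1.4531i]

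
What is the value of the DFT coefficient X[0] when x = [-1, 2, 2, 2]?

X[0] = Σ(n=0 to 3) x[n] · ω_4^0 = Σ x[n]
= (-1) + (2) + (2) + (2)

X[0] = 5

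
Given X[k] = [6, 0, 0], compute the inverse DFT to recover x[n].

x[n] = (1/3) Σ(k=0 to 2) X[k] · e^(2πikn/3)

Computing each x[n]:
x[0] = 2
x[1] = 2
x[2] = 2

x = [2, 2, 2]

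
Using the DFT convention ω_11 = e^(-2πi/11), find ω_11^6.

ω_11^6 = e^(-2πi·6/11)
= cos(-2π·6/11) + i·sin(-2π·6/11)
= cos(-12π/11) + i·sin(-12π/11)

ω_11^6 = cos(-12π/11) + i·sin(-12π/11) = -0.9595+0.2817i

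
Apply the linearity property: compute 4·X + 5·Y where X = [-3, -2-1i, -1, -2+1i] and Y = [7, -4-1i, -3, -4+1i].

By linearity: DFT(4x + 5y) = 4·DFT(x) + 5·DFT(y)
= 4·[-3, -2-1i, -1, -2+1i] + 5·[7, -4-1i, -3, -4+1i]

Computing element-wise:
Z[0] = 4·(-3) + 5·(7) = 23
Z[1] = 4·(-2-1i) + 5·(-4-1i) = -28-9i
Z[2] = 4·(-1) + 5·(-3) = -19
Z[3] = 4·(-2+1i) + 5·(-4+1i) = -28+9i

DFT(4x + 5y) = 4·X + 5·Y = [23, -28-9i, -19, -28+9i]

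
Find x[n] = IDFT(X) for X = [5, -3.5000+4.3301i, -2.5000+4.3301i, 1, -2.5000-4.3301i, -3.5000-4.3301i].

x[n] = (1/6) Σ(k=0 to 5) X[k] · e^(2πikn/6)

Computing each x[n]:
x[0] = -1
x[1] = -2
x[2] = 2
x[3] = 1
x[4] = 2
x[5] = 3

x = [-1, -2, 2, 1, 2, 3]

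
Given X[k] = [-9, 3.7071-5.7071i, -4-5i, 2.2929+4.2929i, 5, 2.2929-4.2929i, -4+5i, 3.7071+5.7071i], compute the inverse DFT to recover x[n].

x[n] = (1/8) Σ(k=0 to 7) X[k] · e^(2πikn/8)

Computing each x[n]:
x[0] = 0
x[1] = 0
x[2] = 3
x[3] = -3
x[4] = -3
x[5] = -1
x[6] = -2
x[7] = -3

x = [0, 0, 3, -3, -3, -1, -2, -3]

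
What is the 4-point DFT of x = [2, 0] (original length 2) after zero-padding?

Original 2-point DFT: [2, 2]
Zero-padded 4-point DFT provides frequency interpolation.

DFT_4([x, 0, ...]) = [2, 2, 2, 2]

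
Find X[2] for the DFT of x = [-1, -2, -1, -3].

X[2] = Σ(n=0 to 3) x[n] · ω_4^(2n) where ω_4 = e^(-2πi/4)
= (-1)·ω_4^0 + (-2)·ω_4^2 + (-1)·ω_4^4 + (-3)·ω_4^6

X[2] = 3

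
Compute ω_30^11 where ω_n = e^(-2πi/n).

ω_30^11 = e^(-2πi·11/30)
= cos(-2π·11/30) + i·sin(-2π·11/30)
= cos(-22π/30) + i·sin(-22π/30)

ω_30^11 = cos(-22π/30) + i·sin(-22π/30) = -0.6691-0.7431i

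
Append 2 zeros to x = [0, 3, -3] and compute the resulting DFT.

Original 3-point DFT: [0, -5.1962i, 5.1962i]
Zero-padded 5-point DFT provides frequency interpolation.

DFT_5([x, 0, ...]) = [0, 3.3541-1.0898i, -3.3541-4.6165i, -3.3541+4.6165i, 3.3541+1.0898i]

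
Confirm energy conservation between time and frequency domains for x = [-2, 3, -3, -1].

Time domain:
Σ|x[n]|² = |-2|² + |3|² + |-3|² + |-1|² = 23.0000

Frequency domain:
(1/4)Σ|X[k]|² = (1/4)(|-3|² + |1-4i|² + |-7|² + |1+4i|²) = (1/4)·92.0000 = 23.0000

Both sides agree, confirming Parseval's theorem.

Σ|x[n]|² = (1/N)Σ|X[k]|² = 23.0000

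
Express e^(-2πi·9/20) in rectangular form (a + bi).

ω_20^9 = e^(-2πi·9/20)
= cos(-2π·9/20) + i·sin(-2π·9/20)
= cos(-18π/20) + i·sin(-18π/20)

ω_20^9 = cos(-18π/20) + i·sin(-18π/20) = -0.9511-0.3090i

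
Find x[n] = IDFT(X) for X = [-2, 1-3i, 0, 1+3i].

x[n] = (1/4) Σ(k=0 to 3) X[k] · e^(2πikn/4)

Computing each x[n]:
x[0] = 0
x[1] = 1
x[2] = -1
x[3] = -2

x = [0, 1, -1, -2]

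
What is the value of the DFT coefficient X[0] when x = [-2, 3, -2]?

X[0] = Σ(n=0 to 2) x[n] · ω_3^0 = Σ x[n]
= (-2) + (3) + (-2)

X[0] = -1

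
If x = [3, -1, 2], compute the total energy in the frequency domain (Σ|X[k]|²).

Parseval: Σ|x[n]|² = (1/N)Σ|X[k]|², so Σ|X[k]|² = N·Σ|x[n]|² = 3·14.0000

Σ|X[k]|² = N·Σ|x[n]|² = 3·14.0000 = 42.0000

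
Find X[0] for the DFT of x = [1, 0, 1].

X[0] = Σ(n=0 to 2) x[n] · ω_3^0 = Σ x[n]
= (1) + (0) + (1)

X[0] = 2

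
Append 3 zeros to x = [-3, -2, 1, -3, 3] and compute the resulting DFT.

Original 5-point DFT: [-4, -1.0729+2.4041i, -4.4271+6.7432i, -4.4271-6.7432i, -1.0729-2.4041i]
Zero-padded 8-point DFT provides frequency interpolation.

DFT_8([x, 0, ...]) = [-4, -5.2929+2.5355i, -1-1i, -6.7071+4.5355i, 6, -6.7071-4.5355i, -1+1i, -5.2929-2.5355i]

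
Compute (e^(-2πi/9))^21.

Since ω_9^9 = 1, powers reduce modulo 9.
21 mod 9 = 3
So ω_9^21 = ω_9^3 = e^(-2πi·3/9)

ω_9^21 = ω_9^3 = -0.5000-0.8660i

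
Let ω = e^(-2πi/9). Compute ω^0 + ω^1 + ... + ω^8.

Sum of all nth roots of unity equals 0 for n > 1 (geometric series with r ≠ 1).

0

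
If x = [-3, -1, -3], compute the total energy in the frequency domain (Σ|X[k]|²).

Parseval: Σ|x[n]|² = (1/N)Σ|X[k]|², so Σ|X[k]|² = N·Σ|x[n]|² = 3·19.0000

Σ|X[k]|² = N·Σ|x[n]|² = 3·19.0000 = 57.0000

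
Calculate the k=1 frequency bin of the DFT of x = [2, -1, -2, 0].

X[1] = Σ(n=0 to 3) x[n] · ω_4^(1n) where ω_4 = e^(-2πi/4)
= (2)·ω_4^0 + (-1)·ω_4^1 + (-2)·ω_4^2 + (0)·ω_4^3

X[1] = 4+1i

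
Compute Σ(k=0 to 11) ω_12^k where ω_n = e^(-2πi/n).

Sum of all nth roots of unity equals 0 for n > 1 (geometric series with r ≠ 1).

0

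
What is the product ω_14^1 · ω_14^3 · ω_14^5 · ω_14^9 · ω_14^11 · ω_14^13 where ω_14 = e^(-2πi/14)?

The primitive 14th roots of unity are ω_14^k for k coprime to 14: k ∈ {1, 3, 5, 9, 11, 13}
Their product equals the constant term of the cyclotomic polynomial Φ_14(x) up to sign.
For n ≥ 3, the product of all primitive nth roots of unity is 1. (For n=1 it is 1; for n=2 it is -1.)

1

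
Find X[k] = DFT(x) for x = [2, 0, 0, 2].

X[k] = Σ(n=0 to 3) x[n] · ω_4^(nk)
where ω_4 = e^(-2πi/4)

Computing each X[k]:
X[0] = 4
X[1] = 2+2i
X[2] = 0
X[3] = 2-2i

X = [4, 2+2i, 0, 2-2i]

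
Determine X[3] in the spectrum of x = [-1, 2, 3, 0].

X[3] = Σ(n=0 to 3) x[n] · ω_4^(3n) where ω_4 = e^(-2πi/4)
= (-1)·ω_4^0 + (2)·ω_4^3 + (3)·ω_4^6 + (0)·ω_4^9

X[3] = -4+2i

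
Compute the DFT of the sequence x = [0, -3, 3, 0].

X[k] = Σ(n=0 to 3) x[n] · ω_4^(nk)
where ω_4 = e^(-2πi/4)

Computing each X[k]:
X[0] = 0
X[1] = -3+3i
X[2] = 6
X[3] = -3-3i

X = [0, -3+3i, 6, -3-3i]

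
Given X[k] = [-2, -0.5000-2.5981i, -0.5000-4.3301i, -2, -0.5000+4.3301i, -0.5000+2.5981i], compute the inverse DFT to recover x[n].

x[n] = (1/6) Σ(k=0 to 5) X[k] · e^(2πikn/6)

Computing each x[n]:
x[0] = -1
x[1] = 2
x[2] = -1
x[3] = 0
x[4] = 0
x[5] = -2

x = [-1, 2, -1, 0, 0, -2]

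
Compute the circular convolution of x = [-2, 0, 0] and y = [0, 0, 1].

(x ⊛ y)[n] = Σ(m=0 to 2) x[m] · y[(n-m) mod 3]

Computing each output sample:
(x ⊛ y)[0] = 0
(x ⊛ y)[1] = 0
(x ⊛ y)[2] = -2

x ⊛ y = [0, 0, -2]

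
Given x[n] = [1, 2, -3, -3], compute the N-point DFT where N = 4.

X[k] = Σ(n=0 to 3) x[n] · ω_4^(nk)
where ω_4 = e^(-2πi/4)

Computing each X[k]:
X[0] = -3
X[1] = 4-5i
X[2] = -1
X[3] = 4+5i

X = [-3, 4-5i, -1, 4+5i]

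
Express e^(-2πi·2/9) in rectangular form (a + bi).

ω_9^2 = e^(-2πi·2/9)
= cos(-2π·2/9) + i·sin(-2π·2/9)
= cos(-4π/9) + i·sin(-4π/9)

ω_9^2 = cos(-4π/9) + i·sin(-4π/9) = 0.1736-0.9848i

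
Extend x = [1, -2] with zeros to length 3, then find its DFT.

Original 2-point DFT: [-1, 3]
Zero-padded 3-point DFT provides frequency interpolation.

DFT_3([x, 0, ...]) = [-1, 2.0000+1.7321i, 2.0000-1.7321i]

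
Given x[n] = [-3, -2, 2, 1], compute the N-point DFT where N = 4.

X[k] = Σ(n=0 to 3) x[n] · ω_4^(nk)
where ω_4 = e^(-2πi/4)

Computing each X[k]:
X[0] = -2
X[1] = -5+3i
X[2] = 0
X[3] = -5-3i

X = [-2, -5+3i, 0, -5-3i]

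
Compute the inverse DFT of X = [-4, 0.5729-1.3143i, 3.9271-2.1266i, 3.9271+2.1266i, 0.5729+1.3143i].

x[n] = (1/5) Σ(k=0 to 4) X[k] · e^(2πikn/5)

Computing each x[n]:
x[0] = 1
x[1] = -1
x[2] = -1
x[3] = 0
x[4] = -3

x = [1, -1, -1, 0, -3]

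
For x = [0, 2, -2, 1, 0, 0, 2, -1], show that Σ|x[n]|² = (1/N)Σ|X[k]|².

Time domain:
Σ|x[n]|² = |0|² + |2|² + |-2|² + |1|² + |0|² + |0|² + |2|² + |-1|² = 14.0000

Frequency domain:
(1/8)Σ|X[k]|² = (1/8)(|2|² + |1.1716i|² + |-2i|² + |-6.8284i|² + |-2|² + |6.8284i|² + |2i|² + |-1.1716i|²) = (1/8)·112.0000 = 14.0000

Both sides agree, confirming Parseval's theorem.

Σ|x[n]|² = (1/N)Σ|X[k]|² = 14.0000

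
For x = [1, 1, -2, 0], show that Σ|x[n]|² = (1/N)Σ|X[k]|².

Time domain:
Σ|x[n]|² = |1|² + |1|² + |-2|² + |0|² = 6.0000

Frequency domain:
(1/4)Σ|X[k]|² = (1/4)(|0|² + |3-1i|² + |-2|² + |3+1i|²) = (1/4)·24.0000 = 6.0000

Both sides agree, confirming Parseval's theorem.

Σ|x[n]|² = (1/N)Σ|X[k]|² = 6.0000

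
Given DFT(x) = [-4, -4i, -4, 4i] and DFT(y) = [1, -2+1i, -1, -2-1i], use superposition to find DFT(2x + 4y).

By linearity: DFT(2x + 4y) = 2·DFT(x) + 4·DFT(y)
= 2·[-4, -4i, -4, 4i] + 4·[1, -2+1i, -1, -2-1i]

Computing element-wise:
Z[0] = 2·(-4) + 4·(1) = -4
Z[1] = 2·(-4i) + 4·(-2+1i) = -8-4i
Z[2] = 2·(-4) + 4·(-1) = -12
Z[3] = 2·(4i) + 4·(-2-1i) = -8+4i

DFT(2x + 4y) = 2·X + 4·Y = [-4, -8-4i, -12, -8+4i]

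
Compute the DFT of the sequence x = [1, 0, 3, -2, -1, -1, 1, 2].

X[k] = Σ(n=0 to 7) x[n] · ω_8^(nk)
where ω_8 = e^(-2πi/8)

Computing each X[k]:
X[0] = 3
X[1] = 5.5355+0.1213i
X[2] = -4+1i
X[3] = -1.5355+4.1213i
X[4] = 5
X[5] = -1.5355-4.1213i
X[6] = -4-1i
X[7] = 5.5355-0.1213i

X = [3, 5.5355+0.1213i, -4+1i, -1.5355+4.1213i, 5, -1.5355-4.1213i, -4-1i, 5.5355-0.1213i]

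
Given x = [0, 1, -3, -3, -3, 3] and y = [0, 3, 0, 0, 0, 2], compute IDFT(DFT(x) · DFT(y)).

(x ⊛ y)[n] = Σ(m=0 to 5) x[m] · y[(n-m) mod 6]

Computing each output sample:
(x ⊛ y)[0] = 11
(x ⊛ y)[1] = -6
(x ⊛ y)[2] = -3
(x ⊛ y)[3] = -15
(x ⊛ y)[4] = -3
(x ⊛ y)[5] = -9

x ⊛ y = [11, -6, -3, -15, -3, -9]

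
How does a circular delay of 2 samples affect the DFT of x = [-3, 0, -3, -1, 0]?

Time shift by 2: X_shifted[k] = ω_5^(2k) · X[k]
Shifted x = [-1, 0, -3, 0, -3]

DFT(x[n-2]) = [-7, 0.5000-1.0898i, 0.5000-4.6165i, 0.5000+4.6165i, 0.5000+1.0898i]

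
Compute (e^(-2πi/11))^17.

Since ω_11^11 = 1, powers reduce modulo 11.
17 mod 11 = 6
So ω_11^17 = ω_11^6 = e^(-2πi·6/11)

ω_11^17 = ω_11^6 = -0.9595+0.2817i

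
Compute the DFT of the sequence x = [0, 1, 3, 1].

X[k] = Σ(n=0 to 3) x[n] · ω_4^(nk)
where ω_4 = e^(-2πi/4)

Computing each X[k]:
X[0] = 5
X[1] = -3
X[2] = 1
X[3] = -3

X = [5, -3, 1, -3]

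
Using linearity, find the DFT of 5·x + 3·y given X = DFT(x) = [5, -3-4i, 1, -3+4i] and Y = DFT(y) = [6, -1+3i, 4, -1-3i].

By linearity: DFT(5x + 3y) = 5·DFT(x) + 3·DFT(y)
= 5·[5, -3-4i, 1, -3+4i] + 3·[6, -1+3i, 4, -1-3i]

Computing element-wise:
Z[0] = 5·(5) + 3·(6) = 43
Z[1] = 5·(-3-4i) + 3·(-1+3i) = -18-11i
Z[2] = 5·(1) + 3·(4) = 17
Z[3] = 5·(-3+4i) + 3·(-1-3i) = -18+11i

DFT(5x + 3y) = 5·X + 3·Y = [43, -18-11i, 17, -18+11i]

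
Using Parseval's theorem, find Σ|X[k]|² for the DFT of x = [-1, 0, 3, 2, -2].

Parseval: Σ|x[n]|² = (1/N)Σ|X[k]|², so Σ|X[k]|² = N·Σ|x[n]|² = 5·18.0000

Σ|X[k]|² = N·Σ|x[n]|² = 5·18.0000 = 90.0000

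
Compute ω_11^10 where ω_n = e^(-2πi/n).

ω_11^10 = e^(-2πi·10/11)
= cos(-2π·10/11) + i·sin(-2π·10/11)
= cos(-20π/11) + i·sin(-20π/11)

ω_11^10 = cos(-20π/11) + i·sin(-20π/11) = 0.8413+0.5406i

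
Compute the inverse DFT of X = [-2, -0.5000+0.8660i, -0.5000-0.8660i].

x[n] = (1/3) Σ(k=0 to 2) X[k] · e^(2πikn/3)

Computing each x[n]:
x[0] = -1
x[1] = -1
x[2] = 0

x = [-1, -1, 0]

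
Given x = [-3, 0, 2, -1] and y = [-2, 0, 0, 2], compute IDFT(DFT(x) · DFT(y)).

(x ⊛ y)[n] = Σ(m=0 to 3) x[m] · y[(n-m) mod 4]

Computing each output sample:
(x ⊛ y)[0] = 6
(x ⊛ y)[1] = 4
(x ⊛ y)[2] = -6
(x ⊛ y)[3] = -4

x ⊛ y = [6, 4, -6, -4]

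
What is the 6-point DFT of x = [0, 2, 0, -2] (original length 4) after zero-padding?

Original 4-point DFT: [0, -4i, 0, 4i]
Zero-padded 6-point DFT provides frequency interpolation.

DFT_6([x, 0, ...]) = [0, 3.0000-1.7321i, -3.0000-1.7321i, 0, -3.0000+1.7321i, 3.0000+1.7321i]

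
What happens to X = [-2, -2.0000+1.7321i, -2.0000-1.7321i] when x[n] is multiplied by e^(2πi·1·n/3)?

Modulation property: DFT(ω_3^(-1n)·x[n]) = X[(k-1) mod 3], so circularly shift X by 1 positions.

X[k-1] = [-2.0000-1.7321i, -2, -2.0000+1.7321i]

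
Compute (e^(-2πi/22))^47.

Since ω_22^22 = 1, powers reduce modulo 22.
47 mod 22 = 3
So ω_22^47 = ω_22^3 = e^(-2πi·3/22)

ω_22^47 = ω_22^3 = 0.6549-0.7557i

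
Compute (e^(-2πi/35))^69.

Since ω_35^35 = 1, powers reduce modulo 35.
69 mod 35 = 34
So ω_35^69 = ω_35^34 = e^(-2πi·34/35)

ω_35^69 = ω_35^34 = 0.9839+0.1786i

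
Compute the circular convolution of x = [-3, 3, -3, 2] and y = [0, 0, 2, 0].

(x ⊛ y)[n] = Σ(m=0 to 3) x[m] · y[(n-m) mod 4]

Computing each output sample:
(x ⊛ y)[0] = -6
(x ⊛ y)[1] = 4
(x ⊛ y)[2] = -6
(x ⊛ y)[3] = 6

x ⊛ y = [-6, 4, -6, 6]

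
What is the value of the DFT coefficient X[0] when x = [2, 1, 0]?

X[0] = Σ(n=0 to 2) x[n] · ω_3^0 = Σ x[n]
= (2) + (1) + (0)

X[0] = 3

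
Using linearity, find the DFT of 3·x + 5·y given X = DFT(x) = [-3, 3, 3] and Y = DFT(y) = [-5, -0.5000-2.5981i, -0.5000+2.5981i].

By linearity: DFT(3x + 5y) = 3·DFT(x) + 5·DFT(y)
= 3·[-3, 3, 3] + 5·[-5, -0.5000-2.5981i, -0.5000+2.5981i]

Computing element-wise:
Z[0] = 3·(-3) + 5·(-5) = -34
Z[1] = 3·(3) + 5·(-0.5000-2.5981i) = 6.5000-12.9905i
Z[2] = 3·(3) + 5·(-0.5000+2.5981i) = 6.5000+12.9905i

DFT(3x + 5y) = 3·X + 5·Y = [-34, 6.5000-12.9905i, 6.5000+12.9905i]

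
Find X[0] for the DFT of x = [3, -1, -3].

X[0] = Σ(n=0 to 2) x[n] · ω_3^0 = Σ x[n]
= (3) + (-1) + (-3)

X[0] = -1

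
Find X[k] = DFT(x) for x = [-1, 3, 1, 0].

X[k] = Σ(n=0 to 3) x[n] · ω_4^(nk)
where ω_4 = e^(-2πi/4)

Computing each X[k]:
X[0] = 3
X[1] = -2-3i
X[2] = -3
X[3] = -2+3i

X = [3, -2-3i, -3, -2+3i]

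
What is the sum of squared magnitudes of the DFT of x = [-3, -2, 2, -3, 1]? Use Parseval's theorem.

Parseval: Σ|x[n]|² = (1/N)Σ|X[k]|², so Σ|X[k]|² = N·Σ|x[n]|² = 5·27.0000

Σ|X[k]|² = N·Σ|x[n]|² = 5·27.0000 = 135.0000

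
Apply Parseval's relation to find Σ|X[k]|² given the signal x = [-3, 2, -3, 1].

Parseval: Σ|x[n]|² = (1/N)Σ|X[k]|², so Σ|X[k]|² = N·Σ|x[n]|² = 4·23.0000

Σ|X[k]|² = N·Σ|x[n]|² = 4·23.0000 = 92.0000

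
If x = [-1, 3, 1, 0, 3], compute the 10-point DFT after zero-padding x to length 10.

Original 5-point DFT: [6, 0.0451-0.5878i, -5.5451+0.9511i, -5.5451-0.9511i, 0.0451+0.5878i]
Zero-padded 10-point DFT provides frequency interpolation.

DFT_10([x, 0, ...]) = [6, -0.6910-4.4778i, 0.0451-0.5878i, -1.8090-5.1186i, -5.5451+0.9511i, 0, -5.5451-0.9511i, -1.8090+5.1186i, 0.0451+0.5878i, -0.6910+4.4778i]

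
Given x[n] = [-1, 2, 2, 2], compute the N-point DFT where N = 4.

X[k] = Σ(n=0 to 3) x[n] · ω_4^(nk)
where ω_4 = e^(-2πi/4)

Computing each X[k]:
X[0] = 5
X[1] = -3
X[2] = -3
X[3] = -3

X = [5, -3, -3, -3]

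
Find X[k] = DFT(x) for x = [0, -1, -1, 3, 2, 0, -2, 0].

X[k] = Σ(n=0 to 7) x[n] · ω_8^(nk)
where ω_8 = e^(-2πi/8)

Computing each X[k]:
X[0] = 1
X[1] = -4.8284-2.4142i
X[2] = 5+4i
X[3] = 0.8284-0.4142i
X[4] = -3
X[5] = 0.8284+0.4142i
X[6] = 5-4i
X[7] = -4.8284+2.4142i

X = [1, -4.8284-2.4142i, 5+4i, 0.8284-0.4142i, -3, 0.8284+0.4142i, 5-4i, -4.8284+2.4142i]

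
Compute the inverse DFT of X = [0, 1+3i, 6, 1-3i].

x[n] = (1/4) Σ(k=0 to 3) X[k] · e^(2πikn/4)

Computing each x[n]:
x[0] = 2
x[1] = -3
x[2] = 1
x[3] = 0

x = [2, -3, 1, 0]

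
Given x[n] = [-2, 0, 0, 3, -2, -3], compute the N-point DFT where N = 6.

X[k] = Σ(n=0 to 5) x[n] · ω_6^(nk)
where ω_6 = e^(-2πi/6)

Computing each X[k]:
X[0] = -4
X[1] = -5.5000-4.3301i
X[2] = 3.5000-0.8660i
X[3] = -4
X[4] = 3.5000+0.8660i
X[5] = -5.5000+4.3301i

X = [-4, -5.5000-4.3301i, 3.5000-0.8660i, -4, 3.5000+0.8660i, -5.5000+4.3301i]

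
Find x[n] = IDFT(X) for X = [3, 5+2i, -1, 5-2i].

x[n] = (1/4) Σ(k=0 to 3) X[k] · e^(2πikn/4)

Computing each x[n]:
x[0] = 3
x[1] = 0
x[2] = -2
x[3] = 2

x = [3, 0, -2, 2]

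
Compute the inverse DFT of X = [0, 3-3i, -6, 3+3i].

x[n] = (1/4) Σ(k=0 to 3) X[k] · e^(2πikn/4)

Computing each x[n]:
x[0] = 0
x[1] = 3
x[2] = -3
x[3] = 0

x = [0, 3, -3, 0]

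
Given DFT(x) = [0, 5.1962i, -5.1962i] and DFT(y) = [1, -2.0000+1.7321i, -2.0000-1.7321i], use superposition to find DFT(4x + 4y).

By linearity: DFT(4x + 4y) = 4·DFT(x) + 4·DFT(y)
= 4·[0, 5.1962i, -5.1962i] + 4·[1, -2.0000+1.7321i, -2.0000-1.7321i]

Computing element-wise:
Z[0] = 4·(0) + 4·(1) = 4
Z[1] = 4·(5.1962i) + 4·(-2.0000+1.7321i) = -8.0000+27.7132i
Z[2] = 4·(-5.1962i) + 4·(-2.0000-1.7321i) = -8.0000-27.7132i

DFT(4x + 4y) = 4·X + 4·Y = [4, -8.0000+27.7132i, -8.0000-27.7132i]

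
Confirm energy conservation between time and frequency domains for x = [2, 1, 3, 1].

Time domain:
Σ|x[n]|² = |2|² + |1|² + |3|² + |1|² = 15.0000

Frequency domain:
(1/4)Σ|X[k]|² = (1/4)(|7|² + |-1|² + |3|² + |-1|²) = (1/4)·60.0000 = 15.0000

Both sides agree, confirming Parseval's theorem.

Σ|x[n]|² = (1/N)Σ|X[k]|² = 15.0000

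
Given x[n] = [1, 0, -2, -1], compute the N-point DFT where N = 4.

X[k] = Σ(n=0 to 3) x[n] · ω_4^(nk)
where ω_4 = e^(-2πi/4)

Computing each X[k]:
X[0] = -2
X[1] = 3-1i
X[2] = 0
X[3] = 3+1i

X = [-2, 3-1i, 0, 3+1i]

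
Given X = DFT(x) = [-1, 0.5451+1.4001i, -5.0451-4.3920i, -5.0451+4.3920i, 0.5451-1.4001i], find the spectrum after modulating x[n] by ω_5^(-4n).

Modulation property: DFT(ω_5^(-4n)·x[n]) = X[(k-4) mod 5], so circularly shift X by 4 positions.

X[k-4] = [0.5451+1.4001i, -5.0451-4.3920i, -5.0451+4.3920i, 0.5451-1.4001i, -1]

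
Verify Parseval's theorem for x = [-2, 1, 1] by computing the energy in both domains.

Time domain:
Σ|x[n]|² = |-2|² + |1|² + |1|² = 6.0000

Frequency domain:
(1/3)Σ|X[k]|² = (1/3)(|0|² + |-3|² + |-3|²) = (1/3)·18.0000 = 6.0000

Both sides agree, confirming Parseval's theorem.

Σ|x[n]|² = (1/N)Σ|X[k]|² = 6.0000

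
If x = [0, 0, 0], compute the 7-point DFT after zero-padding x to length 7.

Original 3-point DFT: [0, 0, 0]
Zero-padded 7-point DFT provides frequency interpolation.

DFT_7([x, 0, ...]) = [0, 0, 0, 0, 0, 0, 0]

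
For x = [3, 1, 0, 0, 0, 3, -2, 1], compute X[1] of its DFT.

X[1] = Σ(n=0 to 7) x[n] · ω_8^(1n) where ω_8 = e^(-2πi/8)
= (3)·ω_8^0 + (1)·ω_8^1 + (0)·ω_8^2 + (0)·ω_8^3 + (0)·ω_8^4 + (3)·ω_8^5 + (-2)·ω_8^6 + (1)·ω_8^7

X[1] = 2.2929+0.1213i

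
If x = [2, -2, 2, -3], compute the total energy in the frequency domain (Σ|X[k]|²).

Parseval: Σ|x[n]|² = (1/N)Σ|X[k]|², so Σ|X[k]|² = N·Σ|x[n]|² = 4·21.0000

Σ|X[k]|² = N·Σ|x[n]|² = 4·21.0000 = 84.0000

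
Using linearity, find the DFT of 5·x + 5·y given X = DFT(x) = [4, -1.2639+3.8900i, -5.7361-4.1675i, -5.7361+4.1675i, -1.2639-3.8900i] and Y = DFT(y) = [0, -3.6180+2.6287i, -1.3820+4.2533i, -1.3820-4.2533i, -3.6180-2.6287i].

By linearity: DFT(5x + 5y) = 5·DFT(x) + 5·DFT(y)
= 5·[4, -1.2639+3.8900i, -5.7361-4.1675i, -5.7361+4.1675i, -1.2639-3.8900i] + 5·[0, -3.6180+2.6287i, -1.3820+4.2533i, -1.3820-4.2533i, -3.6180-2.6287i]

Computing element-wise:
Z[0] = 5·(4) + 5·(0) = 20
Z[1] = 5·(-1.2639+3.8900i) + 5·(-3.6180+2.6287i) = -24.4095+32.5935i
Z[2] = 5·(-5.7361-4.1675i) + 5·(-1.3820+4.2533i) = -35.5905+0.4290i
Z[3] = 5·(-5.7361+4.1675i) + 5·(-1.3820-4.2533i) = -35.5905-0.4290i
Z[4] = 5·(-1.2639-3.8900i) + 5·(-3.6180-2.6287i) = -24.4095-32.5935i

DFT(5x + 5y) = 5·X + 5·Y = [20, -24.4095+32.5935i, -35.5905+0.4290i, -35.5905-0.4290i, -24.4095-32.5935i]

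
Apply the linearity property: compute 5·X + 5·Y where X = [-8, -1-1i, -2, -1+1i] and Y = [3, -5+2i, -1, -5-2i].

By linearity: DFT(5x + 5y) = 5·DFT(x) + 5·DFT(y)
= 5·[-8, -1-1i, -2, -1+1i] + 5·[3, -5+2i, -1, -5-2i]

Computing element-wise:
Z[0] = 5·(-8) + 5·(3) = -25
Z[1] = 5·(-1-1i) + 5·(-5+2i) = -30+5i
Z[2] = 5·(-2) + 5·(-1) = -15
Z[3] = 5·(-1+1i) + 5·(-5-2i) = -30-5i

DFT(5x + 5y) = 5·X + 5·Y = [-25, -30+5i, -15, -30-5i]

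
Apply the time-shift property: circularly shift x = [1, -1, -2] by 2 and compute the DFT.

Time shift by 2: X_shifted[k] = ω_3^(2k) · X[k]
Shifted x = [-1, -2, 1]

DFT(x[n-2]) = [-2, -0.5000+2.5981i, -0.5000-2.5981i]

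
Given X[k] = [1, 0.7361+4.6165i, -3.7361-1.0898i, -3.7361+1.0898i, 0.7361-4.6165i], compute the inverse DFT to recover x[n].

x[n] = (1/5) Σ(k=0 to 4) X[k] · e^(2πikn/5)

Computing each x[n]:
x[0] = -1
x[1] = 0
x[2] = -2
x[3] = 1
x[4] = 3

x = [-1, 0, -2, 1, 3]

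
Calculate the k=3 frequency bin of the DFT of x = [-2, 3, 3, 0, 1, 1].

X[3] = Σ(n=0 to 5) x[n] · ω_6^(3n) where ω_6 = e^(-2πi/6)
= (-2)·ω_6^0 + (3)·ω_6^3 + (3)·ω_6^6 + (0)·ω_6^9 + (1)·ω_6^12 + (1)·ω_6^15

X[3] = -2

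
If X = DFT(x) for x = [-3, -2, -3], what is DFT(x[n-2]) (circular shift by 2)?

Time shift by 2: X_shifted[k] = ω_3^(2k) · X[k]
Shifted x = [-2, -3, -3]

DFT(x[n-2]) = [-8, 1, 1]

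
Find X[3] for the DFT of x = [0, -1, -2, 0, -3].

X[3] = Σ(n=0 to 4) x[n] · ω_5^(3n) where ω_5 = e^(-2πi/5)
= (0)·ω_5^0 + (-1)·ω_5^3 + (-2)·ω_5^6 + (0)·ω_5^9 + (-3)·ω_5^12

X[3] = 2.6180+3.0777i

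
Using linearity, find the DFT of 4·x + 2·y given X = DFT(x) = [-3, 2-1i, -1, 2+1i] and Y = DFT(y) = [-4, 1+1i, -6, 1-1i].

By linearity: DFT(4x + 2y) = 4·DFT(x) + 2·DFT(y)
= 4·[-3, 2-1i, -1, 2+1i] + 2·[-4, 1+1i, -6, 1-1i]

Computing element-wise:
Z[0] = 4·(-3) + 2·(-4) = -20
Z[1] = 4·(2-1i) + 2·(1+1i) = 10-2i
Z[2] = 4·(-1) + 2·(-6) = -16
Z[3] = 4·(2+1i) + 2·(1-1i) = 10+2i

DFT(4x + 2y) = 4·X + 2·Y = [-20, 10-2i, -16, 10+2i]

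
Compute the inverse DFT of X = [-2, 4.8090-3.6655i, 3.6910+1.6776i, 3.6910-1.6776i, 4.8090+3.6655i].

x[n] = (1/5) Σ(k=0 to 4) X[k] · e^(2πikn/5)

Computing each x[n]:
x[0] = 3
x[1] = 0
x[2] = 0
x[3] = -3
x[4] = -2

x = [3, 0, 0, -3, -2]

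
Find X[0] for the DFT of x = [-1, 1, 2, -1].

X[0] = Σ(n=0 to 3) x[n] · ω_4^0 = Σ x[n]
= (-1) + (1) + (2) + (-1)

X[0] = 1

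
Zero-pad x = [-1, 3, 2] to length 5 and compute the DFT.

Original 3-point DFT: [4, -3.5000-0.8660i, -3.5000+0.8660i]
Zero-padded 5-point DFT provides frequency interpolation.

DFT_5([x, 0, ...]) = [4, -1.6910-4.0287i, -2.8090+0.1388i, -2.8090-0.1388i, -1.6910+4.0287i]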